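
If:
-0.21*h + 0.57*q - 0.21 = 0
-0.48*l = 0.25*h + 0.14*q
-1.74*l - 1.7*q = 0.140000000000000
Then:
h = 1.24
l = -0.89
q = 0.83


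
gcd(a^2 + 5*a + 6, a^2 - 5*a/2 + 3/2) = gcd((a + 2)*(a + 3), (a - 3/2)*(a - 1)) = 1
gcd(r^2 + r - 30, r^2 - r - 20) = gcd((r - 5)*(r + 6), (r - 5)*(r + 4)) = r - 5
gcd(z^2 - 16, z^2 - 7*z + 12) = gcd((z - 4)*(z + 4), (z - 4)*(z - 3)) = z - 4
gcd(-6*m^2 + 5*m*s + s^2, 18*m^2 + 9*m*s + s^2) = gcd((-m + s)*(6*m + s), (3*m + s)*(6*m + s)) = 6*m + s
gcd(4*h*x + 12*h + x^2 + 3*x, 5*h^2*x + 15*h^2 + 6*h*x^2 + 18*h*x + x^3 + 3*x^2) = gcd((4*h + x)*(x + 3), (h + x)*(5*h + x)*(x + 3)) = x + 3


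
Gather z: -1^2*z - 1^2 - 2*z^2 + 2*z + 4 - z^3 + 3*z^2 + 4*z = -z^3 + z^2 + 5*z + 3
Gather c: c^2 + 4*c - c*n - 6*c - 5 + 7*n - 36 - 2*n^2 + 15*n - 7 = c^2 + c*(-n - 2) - 2*n^2 + 22*n - 48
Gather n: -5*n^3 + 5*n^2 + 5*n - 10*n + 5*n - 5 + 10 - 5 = -5*n^3 + 5*n^2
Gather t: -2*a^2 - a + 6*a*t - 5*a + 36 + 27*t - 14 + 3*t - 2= -2*a^2 - 6*a + t*(6*a + 30) + 20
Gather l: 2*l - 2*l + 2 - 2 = 0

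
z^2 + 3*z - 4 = (z - 1)*(z + 4)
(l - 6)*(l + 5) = l^2 - l - 30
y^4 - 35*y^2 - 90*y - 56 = (y - 7)*(y + 1)*(y + 2)*(y + 4)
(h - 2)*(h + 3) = h^2 + h - 6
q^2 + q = q*(q + 1)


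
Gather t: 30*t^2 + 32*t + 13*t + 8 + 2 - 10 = 30*t^2 + 45*t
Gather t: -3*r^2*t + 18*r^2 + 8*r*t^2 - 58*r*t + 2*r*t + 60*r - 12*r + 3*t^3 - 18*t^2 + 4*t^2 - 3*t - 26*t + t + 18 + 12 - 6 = 18*r^2 + 48*r + 3*t^3 + t^2*(8*r - 14) + t*(-3*r^2 - 56*r - 28) + 24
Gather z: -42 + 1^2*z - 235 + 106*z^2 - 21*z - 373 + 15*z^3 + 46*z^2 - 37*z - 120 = 15*z^3 + 152*z^2 - 57*z - 770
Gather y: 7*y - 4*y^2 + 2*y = -4*y^2 + 9*y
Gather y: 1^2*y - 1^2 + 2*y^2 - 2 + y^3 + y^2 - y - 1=y^3 + 3*y^2 - 4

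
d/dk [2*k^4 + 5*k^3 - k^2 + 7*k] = 8*k^3 + 15*k^2 - 2*k + 7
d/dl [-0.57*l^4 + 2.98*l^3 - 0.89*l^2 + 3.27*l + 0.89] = -2.28*l^3 + 8.94*l^2 - 1.78*l + 3.27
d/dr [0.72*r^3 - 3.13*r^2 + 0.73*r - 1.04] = 2.16*r^2 - 6.26*r + 0.73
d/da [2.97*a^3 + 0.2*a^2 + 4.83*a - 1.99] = 8.91*a^2 + 0.4*a + 4.83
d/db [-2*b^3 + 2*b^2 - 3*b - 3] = -6*b^2 + 4*b - 3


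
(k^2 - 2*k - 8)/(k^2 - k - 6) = (k - 4)/(k - 3)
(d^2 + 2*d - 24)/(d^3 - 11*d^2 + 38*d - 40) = (d + 6)/(d^2 - 7*d + 10)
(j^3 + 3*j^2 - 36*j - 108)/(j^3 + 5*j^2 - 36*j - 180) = (j + 3)/(j + 5)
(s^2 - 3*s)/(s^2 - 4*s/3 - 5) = 3*s/(3*s + 5)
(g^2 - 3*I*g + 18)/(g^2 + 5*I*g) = (g^2 - 3*I*g + 18)/(g*(g + 5*I))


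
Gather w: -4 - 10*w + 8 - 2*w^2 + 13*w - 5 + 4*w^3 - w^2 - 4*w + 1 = 4*w^3 - 3*w^2 - w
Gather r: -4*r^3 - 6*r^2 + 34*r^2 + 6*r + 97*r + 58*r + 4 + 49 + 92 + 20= -4*r^3 + 28*r^2 + 161*r + 165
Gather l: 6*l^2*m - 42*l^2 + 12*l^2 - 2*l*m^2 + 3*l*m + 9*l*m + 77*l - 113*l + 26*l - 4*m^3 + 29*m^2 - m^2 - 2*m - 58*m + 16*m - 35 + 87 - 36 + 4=l^2*(6*m - 30) + l*(-2*m^2 + 12*m - 10) - 4*m^3 + 28*m^2 - 44*m + 20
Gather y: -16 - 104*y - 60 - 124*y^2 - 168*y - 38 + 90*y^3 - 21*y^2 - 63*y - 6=90*y^3 - 145*y^2 - 335*y - 120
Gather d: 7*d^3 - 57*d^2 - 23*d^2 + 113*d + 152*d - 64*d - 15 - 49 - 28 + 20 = 7*d^3 - 80*d^2 + 201*d - 72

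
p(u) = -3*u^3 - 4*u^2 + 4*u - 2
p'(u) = -9*u^2 - 8*u + 4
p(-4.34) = 150.54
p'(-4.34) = -130.80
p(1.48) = -14.57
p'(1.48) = -27.55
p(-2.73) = 18.31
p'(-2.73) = -41.24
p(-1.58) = -6.47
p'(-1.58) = -5.83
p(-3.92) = 101.56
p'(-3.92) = -102.94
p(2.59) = -70.59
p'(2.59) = -77.09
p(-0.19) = -2.88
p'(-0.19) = 5.20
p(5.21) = -514.00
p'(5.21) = -281.98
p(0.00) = -2.00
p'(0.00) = 4.00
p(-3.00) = 31.00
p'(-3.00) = -53.00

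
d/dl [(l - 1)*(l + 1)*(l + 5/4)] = 3*l^2 + 5*l/2 - 1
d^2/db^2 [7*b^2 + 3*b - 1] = 14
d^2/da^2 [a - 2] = 0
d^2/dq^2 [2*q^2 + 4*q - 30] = 4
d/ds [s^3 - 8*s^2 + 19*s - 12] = 3*s^2 - 16*s + 19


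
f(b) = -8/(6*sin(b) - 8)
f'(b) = 48*cos(b)/(6*sin(b) - 8)^2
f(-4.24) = 3.01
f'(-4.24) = -3.09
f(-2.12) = 0.61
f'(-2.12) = -0.15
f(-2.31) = 0.64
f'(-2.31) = -0.21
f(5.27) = 0.61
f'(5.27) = 0.15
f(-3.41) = 1.25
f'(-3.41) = -1.13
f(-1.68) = 0.57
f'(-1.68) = -0.03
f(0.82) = 2.21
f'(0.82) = 2.51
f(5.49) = 0.65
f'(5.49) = 0.22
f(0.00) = 1.00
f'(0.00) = 0.75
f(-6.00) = 1.27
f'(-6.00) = 1.15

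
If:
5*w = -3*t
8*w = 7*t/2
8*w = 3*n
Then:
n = 0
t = 0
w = 0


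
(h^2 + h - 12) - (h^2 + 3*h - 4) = -2*h - 8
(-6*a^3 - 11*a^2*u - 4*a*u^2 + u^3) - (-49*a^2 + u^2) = -6*a^3 - 11*a^2*u + 49*a^2 - 4*a*u^2 + u^3 - u^2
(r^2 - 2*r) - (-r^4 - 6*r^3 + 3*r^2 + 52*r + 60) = r^4 + 6*r^3 - 2*r^2 - 54*r - 60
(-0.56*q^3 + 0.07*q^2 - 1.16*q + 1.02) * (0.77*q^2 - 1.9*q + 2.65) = -0.4312*q^5 + 1.1179*q^4 - 2.5102*q^3 + 3.1749*q^2 - 5.012*q + 2.703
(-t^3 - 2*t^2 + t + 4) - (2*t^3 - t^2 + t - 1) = -3*t^3 - t^2 + 5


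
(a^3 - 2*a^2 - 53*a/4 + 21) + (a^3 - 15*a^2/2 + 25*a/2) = 2*a^3 - 19*a^2/2 - 3*a/4 + 21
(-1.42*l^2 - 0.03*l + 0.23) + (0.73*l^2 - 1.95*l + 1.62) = -0.69*l^2 - 1.98*l + 1.85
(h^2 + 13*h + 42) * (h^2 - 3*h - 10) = h^4 + 10*h^3 - 7*h^2 - 256*h - 420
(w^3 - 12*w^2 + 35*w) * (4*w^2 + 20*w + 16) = 4*w^5 - 28*w^4 - 84*w^3 + 508*w^2 + 560*w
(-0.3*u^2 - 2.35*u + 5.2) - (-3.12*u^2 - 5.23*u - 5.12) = 2.82*u^2 + 2.88*u + 10.32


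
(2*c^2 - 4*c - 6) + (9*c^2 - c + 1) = 11*c^2 - 5*c - 5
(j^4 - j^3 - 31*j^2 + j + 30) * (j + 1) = j^5 - 32*j^3 - 30*j^2 + 31*j + 30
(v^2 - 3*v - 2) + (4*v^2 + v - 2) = 5*v^2 - 2*v - 4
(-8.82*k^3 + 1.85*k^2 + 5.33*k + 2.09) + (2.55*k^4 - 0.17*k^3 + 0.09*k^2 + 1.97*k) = 2.55*k^4 - 8.99*k^3 + 1.94*k^2 + 7.3*k + 2.09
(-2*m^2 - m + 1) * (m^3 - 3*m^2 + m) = -2*m^5 + 5*m^4 + 2*m^3 - 4*m^2 + m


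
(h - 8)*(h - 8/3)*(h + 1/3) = h^3 - 31*h^2/3 + 160*h/9 + 64/9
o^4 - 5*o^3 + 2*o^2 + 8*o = o*(o - 4)*(o - 2)*(o + 1)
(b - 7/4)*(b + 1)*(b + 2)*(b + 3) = b^4 + 17*b^3/4 + b^2/2 - 53*b/4 - 21/2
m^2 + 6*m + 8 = (m + 2)*(m + 4)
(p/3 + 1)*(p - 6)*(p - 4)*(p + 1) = p^4/3 - 2*p^3 - 13*p^2/3 + 22*p + 24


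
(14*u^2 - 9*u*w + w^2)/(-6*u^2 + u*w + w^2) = (-7*u + w)/(3*u + w)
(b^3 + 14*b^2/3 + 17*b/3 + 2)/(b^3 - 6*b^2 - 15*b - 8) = (b^2 + 11*b/3 + 2)/(b^2 - 7*b - 8)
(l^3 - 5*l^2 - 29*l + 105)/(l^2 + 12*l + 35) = (l^2 - 10*l + 21)/(l + 7)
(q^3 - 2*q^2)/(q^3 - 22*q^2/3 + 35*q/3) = 3*q*(q - 2)/(3*q^2 - 22*q + 35)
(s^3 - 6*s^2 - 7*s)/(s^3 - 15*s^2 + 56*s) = (s + 1)/(s - 8)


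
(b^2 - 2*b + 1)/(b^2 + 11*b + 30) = (b^2 - 2*b + 1)/(b^2 + 11*b + 30)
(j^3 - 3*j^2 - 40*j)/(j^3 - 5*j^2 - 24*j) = (j + 5)/(j + 3)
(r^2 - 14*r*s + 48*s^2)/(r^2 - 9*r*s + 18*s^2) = (r - 8*s)/(r - 3*s)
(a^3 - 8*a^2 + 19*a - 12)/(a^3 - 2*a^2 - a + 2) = (a^2 - 7*a + 12)/(a^2 - a - 2)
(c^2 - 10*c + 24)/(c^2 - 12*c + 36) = (c - 4)/(c - 6)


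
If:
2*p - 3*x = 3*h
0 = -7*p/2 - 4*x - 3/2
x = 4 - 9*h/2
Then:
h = 308/291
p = 43/97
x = -74/97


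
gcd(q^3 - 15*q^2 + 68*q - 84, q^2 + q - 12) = 1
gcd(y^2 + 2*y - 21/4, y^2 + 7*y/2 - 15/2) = y - 3/2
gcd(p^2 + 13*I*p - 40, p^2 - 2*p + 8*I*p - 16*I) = p + 8*I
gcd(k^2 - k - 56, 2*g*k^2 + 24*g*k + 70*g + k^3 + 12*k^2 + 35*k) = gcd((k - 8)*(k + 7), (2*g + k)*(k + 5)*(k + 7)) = k + 7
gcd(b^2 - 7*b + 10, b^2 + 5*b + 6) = 1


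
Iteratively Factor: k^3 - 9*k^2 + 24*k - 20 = (k - 2)*(k^2 - 7*k + 10) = (k - 5)*(k - 2)*(k - 2)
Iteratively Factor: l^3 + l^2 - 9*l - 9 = (l + 3)*(l^2 - 2*l - 3) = (l + 1)*(l + 3)*(l - 3)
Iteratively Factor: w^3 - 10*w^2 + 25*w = (w - 5)*(w^2 - 5*w) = w*(w - 5)*(w - 5)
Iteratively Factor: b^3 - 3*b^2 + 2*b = (b)*(b^2 - 3*b + 2) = b*(b - 2)*(b - 1)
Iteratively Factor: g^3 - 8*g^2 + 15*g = (g - 3)*(g^2 - 5*g) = (g - 5)*(g - 3)*(g)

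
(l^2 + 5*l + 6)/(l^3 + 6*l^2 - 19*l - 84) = (l + 2)/(l^2 + 3*l - 28)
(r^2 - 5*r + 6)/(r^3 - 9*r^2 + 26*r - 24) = 1/(r - 4)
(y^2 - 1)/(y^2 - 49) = (y^2 - 1)/(y^2 - 49)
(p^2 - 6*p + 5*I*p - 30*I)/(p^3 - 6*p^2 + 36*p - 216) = (p + 5*I)/(p^2 + 36)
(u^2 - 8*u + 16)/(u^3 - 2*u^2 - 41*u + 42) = (u^2 - 8*u + 16)/(u^3 - 2*u^2 - 41*u + 42)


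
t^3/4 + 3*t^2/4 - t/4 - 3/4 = (t/4 + 1/4)*(t - 1)*(t + 3)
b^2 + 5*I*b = b*(b + 5*I)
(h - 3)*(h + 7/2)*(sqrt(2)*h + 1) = sqrt(2)*h^3 + sqrt(2)*h^2/2 + h^2 - 21*sqrt(2)*h/2 + h/2 - 21/2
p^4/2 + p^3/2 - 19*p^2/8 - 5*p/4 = p*(p/2 + 1/4)*(p - 2)*(p + 5/2)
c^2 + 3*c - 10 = (c - 2)*(c + 5)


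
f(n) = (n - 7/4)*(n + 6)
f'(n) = 2*n + 17/4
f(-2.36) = -14.96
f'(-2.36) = -0.47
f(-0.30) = -11.68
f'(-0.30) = 3.65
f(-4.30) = -10.28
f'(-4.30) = -4.35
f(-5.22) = -5.44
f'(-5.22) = -6.19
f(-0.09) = -10.87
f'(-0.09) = 4.07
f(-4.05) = -11.31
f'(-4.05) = -3.85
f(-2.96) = -14.32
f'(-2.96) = -1.67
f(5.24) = 39.23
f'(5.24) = 14.73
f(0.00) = -10.50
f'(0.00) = 4.25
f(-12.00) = 82.50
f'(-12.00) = -19.75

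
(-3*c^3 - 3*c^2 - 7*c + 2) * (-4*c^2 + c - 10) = 12*c^5 + 9*c^4 + 55*c^3 + 15*c^2 + 72*c - 20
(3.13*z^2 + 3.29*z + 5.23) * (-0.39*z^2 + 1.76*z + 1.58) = -1.2207*z^4 + 4.2257*z^3 + 8.6961*z^2 + 14.403*z + 8.2634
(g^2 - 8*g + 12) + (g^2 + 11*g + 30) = 2*g^2 + 3*g + 42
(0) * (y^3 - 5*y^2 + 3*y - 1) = 0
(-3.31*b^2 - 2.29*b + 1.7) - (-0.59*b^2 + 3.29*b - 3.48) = -2.72*b^2 - 5.58*b + 5.18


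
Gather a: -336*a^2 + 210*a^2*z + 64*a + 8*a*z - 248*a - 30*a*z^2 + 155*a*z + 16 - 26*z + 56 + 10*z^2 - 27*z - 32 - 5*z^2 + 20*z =a^2*(210*z - 336) + a*(-30*z^2 + 163*z - 184) + 5*z^2 - 33*z + 40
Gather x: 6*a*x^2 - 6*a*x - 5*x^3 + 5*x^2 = -6*a*x - 5*x^3 + x^2*(6*a + 5)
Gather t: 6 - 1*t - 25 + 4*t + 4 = 3*t - 15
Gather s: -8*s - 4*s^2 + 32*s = -4*s^2 + 24*s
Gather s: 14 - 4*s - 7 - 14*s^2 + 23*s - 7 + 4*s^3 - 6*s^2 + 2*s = 4*s^3 - 20*s^2 + 21*s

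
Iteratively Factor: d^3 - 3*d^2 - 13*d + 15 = (d - 5)*(d^2 + 2*d - 3) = (d - 5)*(d + 3)*(d - 1)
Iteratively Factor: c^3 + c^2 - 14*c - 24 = (c + 3)*(c^2 - 2*c - 8) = (c - 4)*(c + 3)*(c + 2)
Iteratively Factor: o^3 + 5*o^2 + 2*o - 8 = (o + 2)*(o^2 + 3*o - 4) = (o + 2)*(o + 4)*(o - 1)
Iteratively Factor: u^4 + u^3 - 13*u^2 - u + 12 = (u + 4)*(u^3 - 3*u^2 - u + 3) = (u + 1)*(u + 4)*(u^2 - 4*u + 3) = (u - 3)*(u + 1)*(u + 4)*(u - 1)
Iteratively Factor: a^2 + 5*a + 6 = (a + 2)*(a + 3)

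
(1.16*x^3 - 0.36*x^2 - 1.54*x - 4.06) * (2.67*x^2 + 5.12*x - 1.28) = 3.0972*x^5 + 4.978*x^4 - 7.4398*x^3 - 18.2642*x^2 - 18.816*x + 5.1968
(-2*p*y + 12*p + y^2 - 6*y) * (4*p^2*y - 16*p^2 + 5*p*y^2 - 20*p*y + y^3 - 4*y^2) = -8*p^3*y^2 + 80*p^3*y - 192*p^3 - 6*p^2*y^3 + 60*p^2*y^2 - 144*p^2*y + 3*p*y^4 - 30*p*y^3 + 72*p*y^2 + y^5 - 10*y^4 + 24*y^3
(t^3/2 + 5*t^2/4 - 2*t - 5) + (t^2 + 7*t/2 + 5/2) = t^3/2 + 9*t^2/4 + 3*t/2 - 5/2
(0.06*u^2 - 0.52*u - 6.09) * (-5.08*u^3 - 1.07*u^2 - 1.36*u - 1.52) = -0.3048*u^5 + 2.5774*u^4 + 31.412*u^3 + 7.1323*u^2 + 9.0728*u + 9.2568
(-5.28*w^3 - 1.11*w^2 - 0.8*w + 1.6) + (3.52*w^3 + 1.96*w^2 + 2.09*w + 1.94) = -1.76*w^3 + 0.85*w^2 + 1.29*w + 3.54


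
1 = 1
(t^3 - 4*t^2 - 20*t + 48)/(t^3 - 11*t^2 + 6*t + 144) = (t^2 + 2*t - 8)/(t^2 - 5*t - 24)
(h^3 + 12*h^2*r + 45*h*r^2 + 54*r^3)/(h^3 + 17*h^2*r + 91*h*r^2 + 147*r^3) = (h^2 + 9*h*r + 18*r^2)/(h^2 + 14*h*r + 49*r^2)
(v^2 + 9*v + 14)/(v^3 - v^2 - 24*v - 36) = (v + 7)/(v^2 - 3*v - 18)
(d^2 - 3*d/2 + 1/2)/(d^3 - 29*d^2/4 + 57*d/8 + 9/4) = 4*(2*d^2 - 3*d + 1)/(8*d^3 - 58*d^2 + 57*d + 18)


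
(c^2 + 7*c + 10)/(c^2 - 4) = (c + 5)/(c - 2)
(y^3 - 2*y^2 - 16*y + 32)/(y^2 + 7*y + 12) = (y^2 - 6*y + 8)/(y + 3)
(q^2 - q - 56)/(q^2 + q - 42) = (q - 8)/(q - 6)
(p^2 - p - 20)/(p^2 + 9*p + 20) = (p - 5)/(p + 5)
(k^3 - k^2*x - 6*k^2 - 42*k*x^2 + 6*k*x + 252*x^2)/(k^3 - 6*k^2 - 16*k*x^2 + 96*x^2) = (-k^2 + k*x + 42*x^2)/(-k^2 + 16*x^2)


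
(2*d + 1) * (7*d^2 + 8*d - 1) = 14*d^3 + 23*d^2 + 6*d - 1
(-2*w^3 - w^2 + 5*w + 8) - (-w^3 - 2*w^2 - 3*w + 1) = -w^3 + w^2 + 8*w + 7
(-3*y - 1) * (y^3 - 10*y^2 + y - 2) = -3*y^4 + 29*y^3 + 7*y^2 + 5*y + 2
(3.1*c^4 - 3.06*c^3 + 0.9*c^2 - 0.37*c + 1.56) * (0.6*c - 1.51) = 1.86*c^5 - 6.517*c^4 + 5.1606*c^3 - 1.581*c^2 + 1.4947*c - 2.3556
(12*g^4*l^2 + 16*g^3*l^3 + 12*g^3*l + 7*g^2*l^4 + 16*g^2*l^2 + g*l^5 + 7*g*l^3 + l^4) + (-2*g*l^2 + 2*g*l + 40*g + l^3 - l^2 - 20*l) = 12*g^4*l^2 + 16*g^3*l^3 + 12*g^3*l + 7*g^2*l^4 + 16*g^2*l^2 + g*l^5 + 7*g*l^3 - 2*g*l^2 + 2*g*l + 40*g + l^4 + l^3 - l^2 - 20*l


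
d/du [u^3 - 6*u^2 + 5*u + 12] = 3*u^2 - 12*u + 5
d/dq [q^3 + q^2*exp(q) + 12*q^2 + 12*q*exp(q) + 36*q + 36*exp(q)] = q^2*exp(q) + 3*q^2 + 14*q*exp(q) + 24*q + 48*exp(q) + 36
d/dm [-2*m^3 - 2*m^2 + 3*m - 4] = -6*m^2 - 4*m + 3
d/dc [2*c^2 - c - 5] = 4*c - 1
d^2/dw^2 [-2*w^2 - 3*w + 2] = -4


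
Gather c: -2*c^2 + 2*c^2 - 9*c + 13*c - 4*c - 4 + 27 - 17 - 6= 0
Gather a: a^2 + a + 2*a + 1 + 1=a^2 + 3*a + 2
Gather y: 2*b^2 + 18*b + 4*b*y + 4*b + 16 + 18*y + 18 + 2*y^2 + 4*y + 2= 2*b^2 + 22*b + 2*y^2 + y*(4*b + 22) + 36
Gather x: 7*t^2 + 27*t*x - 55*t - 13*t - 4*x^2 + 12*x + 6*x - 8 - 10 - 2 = 7*t^2 - 68*t - 4*x^2 + x*(27*t + 18) - 20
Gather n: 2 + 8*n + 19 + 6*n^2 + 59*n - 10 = 6*n^2 + 67*n + 11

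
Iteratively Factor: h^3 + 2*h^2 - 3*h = (h + 3)*(h^2 - h) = (h - 1)*(h + 3)*(h)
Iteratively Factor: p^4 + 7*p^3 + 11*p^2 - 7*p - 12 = (p + 4)*(p^3 + 3*p^2 - p - 3) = (p - 1)*(p + 4)*(p^2 + 4*p + 3) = (p - 1)*(p + 3)*(p + 4)*(p + 1)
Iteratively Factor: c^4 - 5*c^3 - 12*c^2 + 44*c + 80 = (c + 2)*(c^3 - 7*c^2 + 2*c + 40) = (c - 5)*(c + 2)*(c^2 - 2*c - 8) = (c - 5)*(c + 2)^2*(c - 4)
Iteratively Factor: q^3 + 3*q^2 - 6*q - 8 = (q + 4)*(q^2 - q - 2) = (q + 1)*(q + 4)*(q - 2)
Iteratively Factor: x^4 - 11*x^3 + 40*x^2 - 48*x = (x - 4)*(x^3 - 7*x^2 + 12*x) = x*(x - 4)*(x^2 - 7*x + 12) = x*(x - 4)^2*(x - 3)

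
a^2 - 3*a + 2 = (a - 2)*(a - 1)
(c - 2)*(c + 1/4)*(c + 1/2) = c^3 - 5*c^2/4 - 11*c/8 - 1/4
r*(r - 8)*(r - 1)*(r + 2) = r^4 - 7*r^3 - 10*r^2 + 16*r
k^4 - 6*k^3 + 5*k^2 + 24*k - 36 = (k - 3)^2*(k - 2)*(k + 2)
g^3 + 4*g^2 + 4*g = g*(g + 2)^2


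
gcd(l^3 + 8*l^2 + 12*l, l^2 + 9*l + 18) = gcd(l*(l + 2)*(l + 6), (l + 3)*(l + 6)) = l + 6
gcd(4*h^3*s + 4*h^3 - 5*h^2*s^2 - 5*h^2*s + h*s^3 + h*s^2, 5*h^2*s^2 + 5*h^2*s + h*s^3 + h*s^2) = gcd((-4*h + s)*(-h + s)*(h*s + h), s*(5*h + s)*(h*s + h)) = h*s + h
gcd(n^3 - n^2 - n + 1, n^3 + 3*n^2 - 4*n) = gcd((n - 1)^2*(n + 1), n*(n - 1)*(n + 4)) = n - 1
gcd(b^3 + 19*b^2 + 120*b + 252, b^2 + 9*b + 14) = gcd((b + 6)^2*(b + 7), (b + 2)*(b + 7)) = b + 7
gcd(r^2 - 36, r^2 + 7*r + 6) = r + 6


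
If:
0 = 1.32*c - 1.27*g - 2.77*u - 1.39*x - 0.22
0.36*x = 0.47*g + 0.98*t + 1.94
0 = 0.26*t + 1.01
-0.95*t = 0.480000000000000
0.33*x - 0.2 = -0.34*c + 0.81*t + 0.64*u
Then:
No Solution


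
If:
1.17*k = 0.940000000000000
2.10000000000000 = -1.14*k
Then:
No Solution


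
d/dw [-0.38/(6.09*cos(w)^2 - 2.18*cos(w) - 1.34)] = (0.8284 - 4.6284*cos(w))*sin(w)/(-6.09*cos(w)^2 + 2.18*cos(w) + 1.34)^2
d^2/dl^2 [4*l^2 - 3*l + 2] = 8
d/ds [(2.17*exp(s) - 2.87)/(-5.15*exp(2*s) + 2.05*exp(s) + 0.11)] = (11.1755*exp(2*s) - 29.561*exp(s) + 6.1222)*exp(s)/(26.5225*exp(4*s) - 21.115*exp(3*s) + 3.0695*exp(2*s) + 0.451*exp(s) + 0.0121)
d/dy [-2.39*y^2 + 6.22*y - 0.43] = 6.22 - 4.78*y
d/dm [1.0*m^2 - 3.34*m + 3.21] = 2.0*m - 3.34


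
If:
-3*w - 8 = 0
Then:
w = -8/3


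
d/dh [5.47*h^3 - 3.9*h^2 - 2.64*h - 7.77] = 16.41*h^2 - 7.8*h - 2.64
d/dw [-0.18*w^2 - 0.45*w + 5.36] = -0.36*w - 0.45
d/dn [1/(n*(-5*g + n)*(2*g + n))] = (-n*(2*g + n) + n*(5*g - n) + (2*g + n)*(5*g - n))/(n^2*(2*g + n)^2*(5*g - n)^2)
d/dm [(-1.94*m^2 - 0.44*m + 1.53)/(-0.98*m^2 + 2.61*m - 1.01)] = (-5.4946*m^2 + 6.9176*m - 3.5489)/(0.9604*m^4 - 5.1156*m^3 + 8.7917*m^2 - 5.2722*m + 1.0201)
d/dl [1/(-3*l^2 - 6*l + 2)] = 6*(l + 1)/(3*l^2 + 6*l - 2)^2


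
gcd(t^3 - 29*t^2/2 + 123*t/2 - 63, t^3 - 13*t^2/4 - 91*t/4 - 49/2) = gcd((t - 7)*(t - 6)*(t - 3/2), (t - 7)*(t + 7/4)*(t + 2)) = t - 7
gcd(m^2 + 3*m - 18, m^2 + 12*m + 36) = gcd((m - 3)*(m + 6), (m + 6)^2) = m + 6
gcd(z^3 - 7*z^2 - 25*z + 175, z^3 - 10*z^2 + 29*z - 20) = z - 5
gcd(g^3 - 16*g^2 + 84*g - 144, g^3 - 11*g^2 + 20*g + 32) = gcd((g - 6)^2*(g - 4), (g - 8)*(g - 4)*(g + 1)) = g - 4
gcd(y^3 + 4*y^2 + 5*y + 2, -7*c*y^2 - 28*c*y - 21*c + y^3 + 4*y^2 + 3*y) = y + 1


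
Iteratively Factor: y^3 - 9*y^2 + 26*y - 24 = (y - 3)*(y^2 - 6*y + 8) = (y - 4)*(y - 3)*(y - 2)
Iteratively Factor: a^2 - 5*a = (a - 5)*(a)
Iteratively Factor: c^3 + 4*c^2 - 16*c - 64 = (c + 4)*(c^2 - 16) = (c - 4)*(c + 4)*(c + 4)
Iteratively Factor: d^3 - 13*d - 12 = (d + 3)*(d^2 - 3*d - 4) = (d + 1)*(d + 3)*(d - 4)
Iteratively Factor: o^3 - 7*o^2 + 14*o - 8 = (o - 1)*(o^2 - 6*o + 8) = (o - 2)*(o - 1)*(o - 4)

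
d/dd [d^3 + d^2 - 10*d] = 3*d^2 + 2*d - 10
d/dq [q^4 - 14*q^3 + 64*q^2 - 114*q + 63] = 4*q^3 - 42*q^2 + 128*q - 114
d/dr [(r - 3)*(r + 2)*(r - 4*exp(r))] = -4*r^2*exp(r) + 3*r^2 - 4*r*exp(r) - 2*r + 28*exp(r) - 6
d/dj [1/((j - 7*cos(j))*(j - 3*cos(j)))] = (-10*j*sin(j) - 2*j + 21*sin(2*j) + 10*cos(j))/((j - 7*cos(j))^2*(j - 3*cos(j))^2)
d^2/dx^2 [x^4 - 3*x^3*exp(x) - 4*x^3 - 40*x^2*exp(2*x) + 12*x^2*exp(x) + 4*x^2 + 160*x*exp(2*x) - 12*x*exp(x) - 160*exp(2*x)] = -3*x^3*exp(x) - 160*x^2*exp(2*x) - 6*x^2*exp(x) + 12*x^2 + 320*x*exp(2*x) + 18*x*exp(x) - 24*x - 80*exp(2*x) + 8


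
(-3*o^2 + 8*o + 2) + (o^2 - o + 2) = -2*o^2 + 7*o + 4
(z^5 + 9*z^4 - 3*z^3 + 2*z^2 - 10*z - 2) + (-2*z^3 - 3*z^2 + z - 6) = z^5 + 9*z^4 - 5*z^3 - z^2 - 9*z - 8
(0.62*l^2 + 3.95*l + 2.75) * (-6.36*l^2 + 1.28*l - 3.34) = -3.9432*l^4 - 24.3284*l^3 - 14.5048*l^2 - 9.673*l - 9.185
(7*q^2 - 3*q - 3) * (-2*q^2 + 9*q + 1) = -14*q^4 + 69*q^3 - 14*q^2 - 30*q - 3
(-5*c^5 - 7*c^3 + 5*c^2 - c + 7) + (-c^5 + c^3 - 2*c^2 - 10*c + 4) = -6*c^5 - 6*c^3 + 3*c^2 - 11*c + 11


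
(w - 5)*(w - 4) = w^2 - 9*w + 20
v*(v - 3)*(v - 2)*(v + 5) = v^4 - 19*v^2 + 30*v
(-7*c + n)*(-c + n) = 7*c^2 - 8*c*n + n^2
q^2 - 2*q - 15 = (q - 5)*(q + 3)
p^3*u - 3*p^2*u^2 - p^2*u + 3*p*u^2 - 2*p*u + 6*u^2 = (p - 2)*(p - 3*u)*(p*u + u)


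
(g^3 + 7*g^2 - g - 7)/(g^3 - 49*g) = (g^2 - 1)/(g*(g - 7))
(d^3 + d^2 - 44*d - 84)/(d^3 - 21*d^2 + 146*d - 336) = (d^2 + 8*d + 12)/(d^2 - 14*d + 48)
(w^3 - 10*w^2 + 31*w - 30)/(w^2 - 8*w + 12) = (w^2 - 8*w + 15)/(w - 6)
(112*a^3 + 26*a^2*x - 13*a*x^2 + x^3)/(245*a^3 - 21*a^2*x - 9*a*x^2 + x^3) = (-16*a^2 - 6*a*x + x^2)/(-35*a^2 - 2*a*x + x^2)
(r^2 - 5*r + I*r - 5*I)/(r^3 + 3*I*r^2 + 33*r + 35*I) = (r - 5)/(r^2 + 2*I*r + 35)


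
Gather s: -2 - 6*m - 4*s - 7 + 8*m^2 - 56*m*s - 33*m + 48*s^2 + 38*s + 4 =8*m^2 - 39*m + 48*s^2 + s*(34 - 56*m) - 5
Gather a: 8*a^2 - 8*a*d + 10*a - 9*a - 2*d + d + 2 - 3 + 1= 8*a^2 + a*(1 - 8*d) - d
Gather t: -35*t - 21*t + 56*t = 0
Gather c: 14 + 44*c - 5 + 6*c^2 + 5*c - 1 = 6*c^2 + 49*c + 8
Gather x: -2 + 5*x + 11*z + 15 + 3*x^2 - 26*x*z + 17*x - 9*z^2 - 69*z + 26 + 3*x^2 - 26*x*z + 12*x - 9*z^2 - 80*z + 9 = 6*x^2 + x*(34 - 52*z) - 18*z^2 - 138*z + 48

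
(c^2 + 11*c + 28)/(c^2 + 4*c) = (c + 7)/c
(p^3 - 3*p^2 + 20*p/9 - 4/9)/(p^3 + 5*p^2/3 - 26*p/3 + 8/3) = (p - 2/3)/(p + 4)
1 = 1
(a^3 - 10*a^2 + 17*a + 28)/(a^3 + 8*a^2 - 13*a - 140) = (a^2 - 6*a - 7)/(a^2 + 12*a + 35)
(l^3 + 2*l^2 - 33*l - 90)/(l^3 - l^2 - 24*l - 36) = (l + 5)/(l + 2)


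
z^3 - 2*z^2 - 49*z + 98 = (z - 7)*(z - 2)*(z + 7)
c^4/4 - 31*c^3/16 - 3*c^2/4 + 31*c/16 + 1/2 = (c/4 + 1/4)*(c - 8)*(c - 1)*(c + 1/4)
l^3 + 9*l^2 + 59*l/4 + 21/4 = (l + 1/2)*(l + 3/2)*(l + 7)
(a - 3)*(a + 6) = a^2 + 3*a - 18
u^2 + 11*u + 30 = (u + 5)*(u + 6)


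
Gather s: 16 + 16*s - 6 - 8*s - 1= 8*s + 9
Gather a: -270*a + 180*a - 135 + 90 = -90*a - 45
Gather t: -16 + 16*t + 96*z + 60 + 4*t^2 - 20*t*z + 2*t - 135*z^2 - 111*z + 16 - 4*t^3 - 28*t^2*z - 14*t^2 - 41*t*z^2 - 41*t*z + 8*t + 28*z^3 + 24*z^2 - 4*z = -4*t^3 + t^2*(-28*z - 10) + t*(-41*z^2 - 61*z + 26) + 28*z^3 - 111*z^2 - 19*z + 60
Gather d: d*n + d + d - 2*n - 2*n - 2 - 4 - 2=d*(n + 2) - 4*n - 8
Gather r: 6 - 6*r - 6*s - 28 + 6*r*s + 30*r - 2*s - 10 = r*(6*s + 24) - 8*s - 32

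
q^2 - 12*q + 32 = (q - 8)*(q - 4)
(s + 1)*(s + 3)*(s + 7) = s^3 + 11*s^2 + 31*s + 21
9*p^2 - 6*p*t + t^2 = (-3*p + t)^2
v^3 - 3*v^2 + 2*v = v*(v - 2)*(v - 1)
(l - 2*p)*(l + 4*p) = l^2 + 2*l*p - 8*p^2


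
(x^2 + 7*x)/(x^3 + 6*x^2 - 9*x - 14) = x/(x^2 - x - 2)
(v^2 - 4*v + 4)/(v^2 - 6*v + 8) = (v - 2)/(v - 4)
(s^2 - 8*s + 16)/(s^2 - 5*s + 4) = (s - 4)/(s - 1)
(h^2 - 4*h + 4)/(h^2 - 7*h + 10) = (h - 2)/(h - 5)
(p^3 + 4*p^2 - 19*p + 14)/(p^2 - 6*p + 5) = (p^2 + 5*p - 14)/(p - 5)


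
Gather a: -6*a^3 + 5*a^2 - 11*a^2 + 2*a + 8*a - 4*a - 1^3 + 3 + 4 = -6*a^3 - 6*a^2 + 6*a + 6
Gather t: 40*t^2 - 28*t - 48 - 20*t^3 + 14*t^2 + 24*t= -20*t^3 + 54*t^2 - 4*t - 48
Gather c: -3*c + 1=1 - 3*c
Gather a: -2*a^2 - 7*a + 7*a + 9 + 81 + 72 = 162 - 2*a^2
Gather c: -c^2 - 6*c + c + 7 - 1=-c^2 - 5*c + 6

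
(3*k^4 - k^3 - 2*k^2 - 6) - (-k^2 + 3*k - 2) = 3*k^4 - k^3 - k^2 - 3*k - 4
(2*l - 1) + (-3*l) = -l - 1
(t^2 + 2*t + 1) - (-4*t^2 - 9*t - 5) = 5*t^2 + 11*t + 6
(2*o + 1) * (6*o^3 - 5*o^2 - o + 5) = 12*o^4 - 4*o^3 - 7*o^2 + 9*o + 5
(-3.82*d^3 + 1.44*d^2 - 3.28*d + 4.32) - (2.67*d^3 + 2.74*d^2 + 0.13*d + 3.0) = -6.49*d^3 - 1.3*d^2 - 3.41*d + 1.32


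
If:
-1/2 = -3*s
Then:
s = 1/6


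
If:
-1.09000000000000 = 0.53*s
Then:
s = -2.06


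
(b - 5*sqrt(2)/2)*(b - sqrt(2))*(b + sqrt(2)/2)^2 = b^4 - 5*sqrt(2)*b^3/2 - 3*b^2/2 + 13*sqrt(2)*b/4 + 5/2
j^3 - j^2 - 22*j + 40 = (j - 4)*(j - 2)*(j + 5)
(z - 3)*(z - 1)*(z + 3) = z^3 - z^2 - 9*z + 9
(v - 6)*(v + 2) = v^2 - 4*v - 12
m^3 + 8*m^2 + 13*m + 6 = (m + 1)^2*(m + 6)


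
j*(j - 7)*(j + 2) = j^3 - 5*j^2 - 14*j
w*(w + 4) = w^2 + 4*w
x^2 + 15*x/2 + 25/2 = (x + 5/2)*(x + 5)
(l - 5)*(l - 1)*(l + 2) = l^3 - 4*l^2 - 7*l + 10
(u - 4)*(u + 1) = u^2 - 3*u - 4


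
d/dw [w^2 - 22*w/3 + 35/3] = 2*w - 22/3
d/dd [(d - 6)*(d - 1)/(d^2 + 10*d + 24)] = (17*d^2 + 36*d - 228)/(d^4 + 20*d^3 + 148*d^2 + 480*d + 576)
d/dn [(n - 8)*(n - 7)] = 2*n - 15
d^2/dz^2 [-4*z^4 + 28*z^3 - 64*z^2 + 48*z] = -48*z^2 + 168*z - 128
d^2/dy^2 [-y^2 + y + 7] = -2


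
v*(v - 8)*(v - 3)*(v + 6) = v^4 - 5*v^3 - 42*v^2 + 144*v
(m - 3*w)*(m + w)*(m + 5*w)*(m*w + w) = m^4*w + 3*m^3*w^2 + m^3*w - 13*m^2*w^3 + 3*m^2*w^2 - 15*m*w^4 - 13*m*w^3 - 15*w^4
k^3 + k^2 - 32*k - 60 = (k - 6)*(k + 2)*(k + 5)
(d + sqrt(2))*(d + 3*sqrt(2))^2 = d^3 + 7*sqrt(2)*d^2 + 30*d + 18*sqrt(2)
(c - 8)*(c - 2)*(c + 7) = c^3 - 3*c^2 - 54*c + 112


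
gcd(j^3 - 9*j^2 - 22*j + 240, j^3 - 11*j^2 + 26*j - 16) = j - 8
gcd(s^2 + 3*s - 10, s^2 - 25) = s + 5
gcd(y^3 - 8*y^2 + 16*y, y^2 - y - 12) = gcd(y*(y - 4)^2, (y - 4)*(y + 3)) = y - 4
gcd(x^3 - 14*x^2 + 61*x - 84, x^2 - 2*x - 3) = x - 3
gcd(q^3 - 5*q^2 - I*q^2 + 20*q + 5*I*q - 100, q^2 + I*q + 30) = q - 5*I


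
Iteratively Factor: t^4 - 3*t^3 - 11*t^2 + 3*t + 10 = (t + 2)*(t^3 - 5*t^2 - t + 5) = (t + 1)*(t + 2)*(t^2 - 6*t + 5) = (t - 1)*(t + 1)*(t + 2)*(t - 5)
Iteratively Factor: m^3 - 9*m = (m + 3)*(m^2 - 3*m) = (m - 3)*(m + 3)*(m)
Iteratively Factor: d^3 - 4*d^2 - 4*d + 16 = (d - 4)*(d^2 - 4) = (d - 4)*(d - 2)*(d + 2)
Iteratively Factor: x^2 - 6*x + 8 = (x - 2)*(x - 4)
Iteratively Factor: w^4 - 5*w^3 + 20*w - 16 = (w + 2)*(w^3 - 7*w^2 + 14*w - 8) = (w - 4)*(w + 2)*(w^2 - 3*w + 2) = (w - 4)*(w - 2)*(w + 2)*(w - 1)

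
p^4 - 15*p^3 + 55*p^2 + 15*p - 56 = (p - 8)*(p - 7)*(p - 1)*(p + 1)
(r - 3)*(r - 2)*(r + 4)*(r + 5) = r^4 + 4*r^3 - 19*r^2 - 46*r + 120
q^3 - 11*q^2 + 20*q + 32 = (q - 8)*(q - 4)*(q + 1)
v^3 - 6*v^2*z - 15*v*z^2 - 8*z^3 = (v - 8*z)*(v + z)^2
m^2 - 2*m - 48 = (m - 8)*(m + 6)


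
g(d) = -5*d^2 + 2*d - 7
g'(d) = 2 - 10*d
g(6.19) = -186.20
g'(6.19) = -59.90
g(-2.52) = -43.79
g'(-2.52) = 27.20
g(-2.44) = -41.65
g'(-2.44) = 26.40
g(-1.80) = -26.80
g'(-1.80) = 20.00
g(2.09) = -24.66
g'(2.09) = -18.90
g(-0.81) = -11.90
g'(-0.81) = 10.10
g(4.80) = -112.60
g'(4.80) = -46.00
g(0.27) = -6.82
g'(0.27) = -0.70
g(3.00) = -46.00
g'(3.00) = -28.00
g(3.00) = -46.00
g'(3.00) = -28.00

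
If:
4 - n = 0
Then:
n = 4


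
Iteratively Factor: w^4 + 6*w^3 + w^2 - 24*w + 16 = (w - 1)*(w^3 + 7*w^2 + 8*w - 16) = (w - 1)*(w + 4)*(w^2 + 3*w - 4) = (w - 1)*(w + 4)^2*(w - 1)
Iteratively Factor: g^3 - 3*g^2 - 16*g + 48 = (g + 4)*(g^2 - 7*g + 12) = (g - 4)*(g + 4)*(g - 3)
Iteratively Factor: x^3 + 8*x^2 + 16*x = (x + 4)*(x^2 + 4*x) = x*(x + 4)*(x + 4)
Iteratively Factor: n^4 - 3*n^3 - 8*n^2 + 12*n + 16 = (n + 1)*(n^3 - 4*n^2 - 4*n + 16) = (n + 1)*(n + 2)*(n^2 - 6*n + 8) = (n - 2)*(n + 1)*(n + 2)*(n - 4)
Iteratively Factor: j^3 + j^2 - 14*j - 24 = (j + 3)*(j^2 - 2*j - 8) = (j + 2)*(j + 3)*(j - 4)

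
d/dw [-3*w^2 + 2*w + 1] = 2 - 6*w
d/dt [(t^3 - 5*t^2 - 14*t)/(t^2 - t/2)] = 2*(2*t^2 - 2*t + 33)/(4*t^2 - 4*t + 1)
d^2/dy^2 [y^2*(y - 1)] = 6*y - 2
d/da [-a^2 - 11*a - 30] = -2*a - 11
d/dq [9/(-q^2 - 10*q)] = 18*(q + 5)/(q^2*(q + 10)^2)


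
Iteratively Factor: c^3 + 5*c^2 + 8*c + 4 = (c + 2)*(c^2 + 3*c + 2) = (c + 1)*(c + 2)*(c + 2)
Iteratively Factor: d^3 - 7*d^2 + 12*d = (d)*(d^2 - 7*d + 12) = d*(d - 4)*(d - 3)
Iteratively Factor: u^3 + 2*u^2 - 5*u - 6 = (u + 1)*(u^2 + u - 6) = (u - 2)*(u + 1)*(u + 3)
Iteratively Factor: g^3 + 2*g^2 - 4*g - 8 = (g + 2)*(g^2 - 4) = (g + 2)^2*(g - 2)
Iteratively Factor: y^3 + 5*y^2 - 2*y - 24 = (y + 3)*(y^2 + 2*y - 8) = (y + 3)*(y + 4)*(y - 2)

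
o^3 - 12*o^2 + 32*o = o*(o - 8)*(o - 4)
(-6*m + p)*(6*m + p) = -36*m^2 + p^2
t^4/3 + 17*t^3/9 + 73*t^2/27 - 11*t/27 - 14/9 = (t/3 + 1/3)*(t - 2/3)*(t + 7/3)*(t + 3)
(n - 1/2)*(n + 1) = n^2 + n/2 - 1/2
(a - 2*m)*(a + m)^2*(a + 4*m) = a^4 + 4*a^3*m - 3*a^2*m^2 - 14*a*m^3 - 8*m^4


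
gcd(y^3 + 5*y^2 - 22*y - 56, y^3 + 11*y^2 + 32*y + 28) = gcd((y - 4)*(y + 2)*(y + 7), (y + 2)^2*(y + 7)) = y^2 + 9*y + 14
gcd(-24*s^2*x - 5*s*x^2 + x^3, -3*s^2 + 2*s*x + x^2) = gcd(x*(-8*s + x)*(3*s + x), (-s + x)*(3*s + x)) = 3*s + x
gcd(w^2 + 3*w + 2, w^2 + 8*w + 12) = w + 2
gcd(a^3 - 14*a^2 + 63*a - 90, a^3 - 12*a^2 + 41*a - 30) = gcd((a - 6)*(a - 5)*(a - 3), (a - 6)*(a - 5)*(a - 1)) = a^2 - 11*a + 30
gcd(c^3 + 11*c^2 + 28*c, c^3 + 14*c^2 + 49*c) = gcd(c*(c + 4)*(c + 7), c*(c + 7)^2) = c^2 + 7*c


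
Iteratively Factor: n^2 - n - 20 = (n - 5)*(n + 4)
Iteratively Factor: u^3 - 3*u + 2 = (u + 2)*(u^2 - 2*u + 1) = (u - 1)*(u + 2)*(u - 1)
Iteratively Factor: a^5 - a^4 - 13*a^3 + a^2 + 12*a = (a - 1)*(a^4 - 13*a^2 - 12*a) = (a - 4)*(a - 1)*(a^3 + 4*a^2 + 3*a) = (a - 4)*(a - 1)*(a + 3)*(a^2 + a) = a*(a - 4)*(a - 1)*(a + 3)*(a + 1)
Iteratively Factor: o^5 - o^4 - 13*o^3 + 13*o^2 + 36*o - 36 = (o - 2)*(o^4 + o^3 - 11*o^2 - 9*o + 18) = (o - 3)*(o - 2)*(o^3 + 4*o^2 + o - 6) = (o - 3)*(o - 2)*(o + 2)*(o^2 + 2*o - 3) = (o - 3)*(o - 2)*(o - 1)*(o + 2)*(o + 3)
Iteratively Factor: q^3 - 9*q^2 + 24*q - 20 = (q - 2)*(q^2 - 7*q + 10) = (q - 5)*(q - 2)*(q - 2)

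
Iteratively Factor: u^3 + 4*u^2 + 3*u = (u + 1)*(u^2 + 3*u) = (u + 1)*(u + 3)*(u)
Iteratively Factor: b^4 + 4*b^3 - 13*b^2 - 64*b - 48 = (b + 3)*(b^3 + b^2 - 16*b - 16) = (b + 1)*(b + 3)*(b^2 - 16) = (b - 4)*(b + 1)*(b + 3)*(b + 4)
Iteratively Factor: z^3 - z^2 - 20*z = (z)*(z^2 - z - 20) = z*(z - 5)*(z + 4)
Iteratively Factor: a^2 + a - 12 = (a - 3)*(a + 4)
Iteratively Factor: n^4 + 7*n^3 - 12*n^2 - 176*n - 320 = (n + 4)*(n^3 + 3*n^2 - 24*n - 80) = (n + 4)^2*(n^2 - n - 20) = (n + 4)^3*(n - 5)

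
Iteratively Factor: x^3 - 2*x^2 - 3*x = (x - 3)*(x^2 + x) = x*(x - 3)*(x + 1)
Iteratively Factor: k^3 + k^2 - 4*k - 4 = (k - 2)*(k^2 + 3*k + 2) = (k - 2)*(k + 2)*(k + 1)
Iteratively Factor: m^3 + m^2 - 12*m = (m - 3)*(m^2 + 4*m) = (m - 3)*(m + 4)*(m)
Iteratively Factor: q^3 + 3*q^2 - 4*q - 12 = (q - 2)*(q^2 + 5*q + 6) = (q - 2)*(q + 2)*(q + 3)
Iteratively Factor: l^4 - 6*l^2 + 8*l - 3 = (l - 1)*(l^3 + l^2 - 5*l + 3) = (l - 1)^2*(l^2 + 2*l - 3) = (l - 1)^3*(l + 3)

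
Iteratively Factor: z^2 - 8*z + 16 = (z - 4)*(z - 4)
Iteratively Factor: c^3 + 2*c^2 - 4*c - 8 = (c + 2)*(c^2 - 4) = (c + 2)^2*(c - 2)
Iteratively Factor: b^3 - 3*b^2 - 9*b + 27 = (b - 3)*(b^2 - 9) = (b - 3)^2*(b + 3)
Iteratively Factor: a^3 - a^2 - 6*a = (a)*(a^2 - a - 6) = a*(a - 3)*(a + 2)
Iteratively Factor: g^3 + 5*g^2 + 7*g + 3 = (g + 1)*(g^2 + 4*g + 3) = (g + 1)^2*(g + 3)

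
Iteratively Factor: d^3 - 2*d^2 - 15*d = (d)*(d^2 - 2*d - 15) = d*(d + 3)*(d - 5)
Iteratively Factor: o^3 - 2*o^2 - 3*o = (o)*(o^2 - 2*o - 3) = o*(o + 1)*(o - 3)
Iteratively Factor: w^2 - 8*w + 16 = (w - 4)*(w - 4)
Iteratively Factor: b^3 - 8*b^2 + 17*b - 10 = (b - 5)*(b^2 - 3*b + 2) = (b - 5)*(b - 1)*(b - 2)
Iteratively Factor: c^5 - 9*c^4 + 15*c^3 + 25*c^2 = (c - 5)*(c^4 - 4*c^3 - 5*c^2) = c*(c - 5)*(c^3 - 4*c^2 - 5*c) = c*(c - 5)*(c + 1)*(c^2 - 5*c) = c^2*(c - 5)*(c + 1)*(c - 5)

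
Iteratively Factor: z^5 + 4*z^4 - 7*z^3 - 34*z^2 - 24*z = (z + 2)*(z^4 + 2*z^3 - 11*z^2 - 12*z) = (z - 3)*(z + 2)*(z^3 + 5*z^2 + 4*z) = (z - 3)*(z + 1)*(z + 2)*(z^2 + 4*z) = z*(z - 3)*(z + 1)*(z + 2)*(z + 4)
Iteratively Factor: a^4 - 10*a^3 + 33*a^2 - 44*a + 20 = (a - 2)*(a^3 - 8*a^2 + 17*a - 10) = (a - 2)^2*(a^2 - 6*a + 5) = (a - 2)^2*(a - 1)*(a - 5)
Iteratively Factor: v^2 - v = (v)*(v - 1)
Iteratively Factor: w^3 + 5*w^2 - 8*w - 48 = (w + 4)*(w^2 + w - 12) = (w - 3)*(w + 4)*(w + 4)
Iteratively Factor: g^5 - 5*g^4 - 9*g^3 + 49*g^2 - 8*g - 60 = (g - 5)*(g^4 - 9*g^2 + 4*g + 12) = (g - 5)*(g - 2)*(g^3 + 2*g^2 - 5*g - 6) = (g - 5)*(g - 2)*(g + 1)*(g^2 + g - 6) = (g - 5)*(g - 2)*(g + 1)*(g + 3)*(g - 2)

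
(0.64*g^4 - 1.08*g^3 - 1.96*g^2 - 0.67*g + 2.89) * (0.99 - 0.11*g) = -0.0704*g^5 + 0.7524*g^4 - 0.8536*g^3 - 1.8667*g^2 - 0.9812*g + 2.8611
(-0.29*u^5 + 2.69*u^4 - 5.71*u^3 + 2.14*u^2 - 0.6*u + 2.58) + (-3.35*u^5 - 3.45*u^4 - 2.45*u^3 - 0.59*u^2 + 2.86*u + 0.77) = -3.64*u^5 - 0.76*u^4 - 8.16*u^3 + 1.55*u^2 + 2.26*u + 3.35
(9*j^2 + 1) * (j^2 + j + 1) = 9*j^4 + 9*j^3 + 10*j^2 + j + 1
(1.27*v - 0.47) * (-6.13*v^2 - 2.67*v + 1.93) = -7.7851*v^3 - 0.5098*v^2 + 3.706*v - 0.9071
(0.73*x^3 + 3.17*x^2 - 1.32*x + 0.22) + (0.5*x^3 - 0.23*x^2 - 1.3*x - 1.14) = 1.23*x^3 + 2.94*x^2 - 2.62*x - 0.92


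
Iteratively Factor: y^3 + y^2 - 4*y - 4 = (y - 2)*(y^2 + 3*y + 2) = (y - 2)*(y + 2)*(y + 1)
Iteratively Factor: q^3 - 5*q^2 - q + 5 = (q - 5)*(q^2 - 1) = (q - 5)*(q + 1)*(q - 1)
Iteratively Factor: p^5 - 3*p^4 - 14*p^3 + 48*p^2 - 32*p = (p - 4)*(p^4 + p^3 - 10*p^2 + 8*p) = (p - 4)*(p - 2)*(p^3 + 3*p^2 - 4*p) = (p - 4)*(p - 2)*(p + 4)*(p^2 - p) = p*(p - 4)*(p - 2)*(p + 4)*(p - 1)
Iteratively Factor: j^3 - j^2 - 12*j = (j + 3)*(j^2 - 4*j) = (j - 4)*(j + 3)*(j)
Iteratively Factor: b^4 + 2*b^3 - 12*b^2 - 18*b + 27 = (b - 3)*(b^3 + 5*b^2 + 3*b - 9) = (b - 3)*(b + 3)*(b^2 + 2*b - 3) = (b - 3)*(b + 3)^2*(b - 1)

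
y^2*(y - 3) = y^3 - 3*y^2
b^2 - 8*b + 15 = (b - 5)*(b - 3)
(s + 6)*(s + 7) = s^2 + 13*s + 42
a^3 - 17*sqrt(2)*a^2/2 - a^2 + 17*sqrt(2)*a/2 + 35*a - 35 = (a - 1)*(a - 5*sqrt(2))*(a - 7*sqrt(2)/2)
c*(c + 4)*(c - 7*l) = c^3 - 7*c^2*l + 4*c^2 - 28*c*l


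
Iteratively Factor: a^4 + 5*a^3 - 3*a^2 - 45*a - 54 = (a + 2)*(a^3 + 3*a^2 - 9*a - 27) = (a + 2)*(a + 3)*(a^2 - 9) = (a - 3)*(a + 2)*(a + 3)*(a + 3)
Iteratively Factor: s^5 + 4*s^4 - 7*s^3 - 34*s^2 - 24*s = (s - 3)*(s^4 + 7*s^3 + 14*s^2 + 8*s) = s*(s - 3)*(s^3 + 7*s^2 + 14*s + 8) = s*(s - 3)*(s + 1)*(s^2 + 6*s + 8) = s*(s - 3)*(s + 1)*(s + 2)*(s + 4)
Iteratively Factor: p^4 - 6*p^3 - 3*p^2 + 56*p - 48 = (p - 4)*(p^3 - 2*p^2 - 11*p + 12) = (p - 4)*(p + 3)*(p^2 - 5*p + 4) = (p - 4)*(p - 1)*(p + 3)*(p - 4)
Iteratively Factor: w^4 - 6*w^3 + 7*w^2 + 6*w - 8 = (w - 1)*(w^3 - 5*w^2 + 2*w + 8) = (w - 4)*(w - 1)*(w^2 - w - 2) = (w - 4)*(w - 1)*(w + 1)*(w - 2)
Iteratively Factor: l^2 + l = (l + 1)*(l)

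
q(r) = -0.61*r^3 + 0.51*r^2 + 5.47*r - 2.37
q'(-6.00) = -66.53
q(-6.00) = 114.93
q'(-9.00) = -151.94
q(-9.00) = 434.40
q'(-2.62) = -9.76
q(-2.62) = -2.23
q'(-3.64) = -22.49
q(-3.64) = 13.90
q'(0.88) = 4.95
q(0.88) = 2.42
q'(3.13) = -9.27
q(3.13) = 1.04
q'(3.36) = -11.76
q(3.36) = -1.37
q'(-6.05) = -67.68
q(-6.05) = 118.29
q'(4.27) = -23.54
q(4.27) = -17.21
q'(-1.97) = -3.64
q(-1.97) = -6.50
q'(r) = -1.83*r^2 + 1.02*r + 5.47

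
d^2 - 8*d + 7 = (d - 7)*(d - 1)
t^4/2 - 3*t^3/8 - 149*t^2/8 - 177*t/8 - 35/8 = (t/2 + 1/2)*(t - 7)*(t + 1/4)*(t + 5)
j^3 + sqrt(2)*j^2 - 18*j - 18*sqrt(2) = (j - 3*sqrt(2))*(j + sqrt(2))*(j + 3*sqrt(2))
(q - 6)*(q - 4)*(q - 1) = q^3 - 11*q^2 + 34*q - 24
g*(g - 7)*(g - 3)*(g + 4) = g^4 - 6*g^3 - 19*g^2 + 84*g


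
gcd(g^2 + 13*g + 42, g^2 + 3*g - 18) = g + 6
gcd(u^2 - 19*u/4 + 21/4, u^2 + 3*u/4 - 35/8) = u - 7/4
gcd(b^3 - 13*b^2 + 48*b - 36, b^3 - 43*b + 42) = b^2 - 7*b + 6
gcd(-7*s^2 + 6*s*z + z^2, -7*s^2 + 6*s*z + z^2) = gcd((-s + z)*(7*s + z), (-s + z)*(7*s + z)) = -7*s^2 + 6*s*z + z^2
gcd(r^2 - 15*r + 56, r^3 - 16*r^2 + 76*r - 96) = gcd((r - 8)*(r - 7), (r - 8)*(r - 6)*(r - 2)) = r - 8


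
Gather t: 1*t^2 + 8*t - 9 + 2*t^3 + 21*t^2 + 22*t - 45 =2*t^3 + 22*t^2 + 30*t - 54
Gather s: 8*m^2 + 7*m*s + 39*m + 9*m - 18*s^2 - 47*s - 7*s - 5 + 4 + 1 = 8*m^2 + 48*m - 18*s^2 + s*(7*m - 54)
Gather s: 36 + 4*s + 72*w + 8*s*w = s*(8*w + 4) + 72*w + 36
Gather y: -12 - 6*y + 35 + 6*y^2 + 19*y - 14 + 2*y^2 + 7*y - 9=8*y^2 + 20*y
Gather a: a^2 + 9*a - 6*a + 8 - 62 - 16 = a^2 + 3*a - 70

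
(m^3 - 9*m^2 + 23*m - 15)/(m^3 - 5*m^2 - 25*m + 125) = (m^2 - 4*m + 3)/(m^2 - 25)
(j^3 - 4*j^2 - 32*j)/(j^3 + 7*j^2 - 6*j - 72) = j*(j - 8)/(j^2 + 3*j - 18)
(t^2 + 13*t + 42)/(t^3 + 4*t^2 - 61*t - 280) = (t + 6)/(t^2 - 3*t - 40)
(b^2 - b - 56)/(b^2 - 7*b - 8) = (b + 7)/(b + 1)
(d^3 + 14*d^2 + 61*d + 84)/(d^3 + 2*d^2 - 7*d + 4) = (d^2 + 10*d + 21)/(d^2 - 2*d + 1)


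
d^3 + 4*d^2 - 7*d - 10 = (d - 2)*(d + 1)*(d + 5)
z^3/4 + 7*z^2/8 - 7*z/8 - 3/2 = (z/4 + 1/4)*(z - 3/2)*(z + 4)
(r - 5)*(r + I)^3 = r^4 - 5*r^3 + 3*I*r^3 - 3*r^2 - 15*I*r^2 + 15*r - I*r + 5*I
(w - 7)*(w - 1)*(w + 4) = w^3 - 4*w^2 - 25*w + 28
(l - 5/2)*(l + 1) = l^2 - 3*l/2 - 5/2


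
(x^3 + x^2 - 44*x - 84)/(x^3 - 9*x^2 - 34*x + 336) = (x + 2)/(x - 8)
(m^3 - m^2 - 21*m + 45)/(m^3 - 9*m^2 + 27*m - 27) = (m + 5)/(m - 3)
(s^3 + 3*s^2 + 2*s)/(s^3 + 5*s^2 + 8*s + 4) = s/(s + 2)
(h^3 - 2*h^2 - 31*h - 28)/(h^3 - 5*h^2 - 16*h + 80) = (h^2 - 6*h - 7)/(h^2 - 9*h + 20)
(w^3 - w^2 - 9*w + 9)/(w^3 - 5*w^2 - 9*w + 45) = (w - 1)/(w - 5)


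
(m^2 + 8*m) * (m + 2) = m^3 + 10*m^2 + 16*m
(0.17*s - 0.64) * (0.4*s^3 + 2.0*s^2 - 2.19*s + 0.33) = 0.068*s^4 + 0.084*s^3 - 1.6523*s^2 + 1.4577*s - 0.2112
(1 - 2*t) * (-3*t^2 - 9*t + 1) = 6*t^3 + 15*t^2 - 11*t + 1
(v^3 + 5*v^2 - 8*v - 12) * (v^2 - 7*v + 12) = v^5 - 2*v^4 - 31*v^3 + 104*v^2 - 12*v - 144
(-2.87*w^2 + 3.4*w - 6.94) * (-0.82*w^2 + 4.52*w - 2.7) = 2.3534*w^4 - 15.7604*w^3 + 28.8078*w^2 - 40.5488*w + 18.738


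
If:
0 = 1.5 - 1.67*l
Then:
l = 0.90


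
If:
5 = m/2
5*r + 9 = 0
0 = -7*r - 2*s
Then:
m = 10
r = -9/5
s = 63/10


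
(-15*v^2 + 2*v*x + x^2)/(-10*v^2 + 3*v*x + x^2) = (-3*v + x)/(-2*v + x)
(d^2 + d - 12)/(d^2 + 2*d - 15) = (d + 4)/(d + 5)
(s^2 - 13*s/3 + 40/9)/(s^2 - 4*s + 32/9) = (3*s - 5)/(3*s - 4)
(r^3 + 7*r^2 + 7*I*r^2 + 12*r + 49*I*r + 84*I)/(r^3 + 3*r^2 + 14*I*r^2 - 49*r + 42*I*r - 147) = (r + 4)/(r + 7*I)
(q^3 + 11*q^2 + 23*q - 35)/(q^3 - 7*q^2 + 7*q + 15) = (q^3 + 11*q^2 + 23*q - 35)/(q^3 - 7*q^2 + 7*q + 15)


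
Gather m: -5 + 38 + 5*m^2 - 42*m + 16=5*m^2 - 42*m + 49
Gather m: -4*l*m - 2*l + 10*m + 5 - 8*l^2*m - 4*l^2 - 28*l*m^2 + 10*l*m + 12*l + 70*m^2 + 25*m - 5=-4*l^2 + 10*l + m^2*(70 - 28*l) + m*(-8*l^2 + 6*l + 35)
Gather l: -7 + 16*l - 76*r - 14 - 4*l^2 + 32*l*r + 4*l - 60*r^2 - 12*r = -4*l^2 + l*(32*r + 20) - 60*r^2 - 88*r - 21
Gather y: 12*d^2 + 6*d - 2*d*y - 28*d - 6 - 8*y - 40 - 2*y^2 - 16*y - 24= 12*d^2 - 22*d - 2*y^2 + y*(-2*d - 24) - 70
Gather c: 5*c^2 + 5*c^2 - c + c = 10*c^2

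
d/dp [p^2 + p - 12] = 2*p + 1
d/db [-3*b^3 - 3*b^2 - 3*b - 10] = -9*b^2 - 6*b - 3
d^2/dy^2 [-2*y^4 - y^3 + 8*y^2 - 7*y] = -24*y^2 - 6*y + 16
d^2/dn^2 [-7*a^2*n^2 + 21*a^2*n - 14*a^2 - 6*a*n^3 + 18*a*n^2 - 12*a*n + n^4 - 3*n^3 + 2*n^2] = -14*a^2 - 36*a*n + 36*a + 12*n^2 - 18*n + 4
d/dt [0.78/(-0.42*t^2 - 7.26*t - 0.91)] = (0.6552*t + 5.6628)/(0.42*t^2 + 7.26*t + 0.91)^2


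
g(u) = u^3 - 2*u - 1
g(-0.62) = 0.00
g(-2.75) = -16.30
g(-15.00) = -3346.00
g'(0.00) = -2.00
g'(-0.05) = -1.99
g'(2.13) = 11.61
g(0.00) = -1.00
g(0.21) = -1.41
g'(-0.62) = -0.85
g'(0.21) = -1.87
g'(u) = 3*u^2 - 2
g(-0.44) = -0.21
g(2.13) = 4.40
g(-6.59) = -274.01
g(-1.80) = -3.23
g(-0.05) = -0.90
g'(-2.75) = 20.69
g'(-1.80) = 7.72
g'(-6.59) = 128.28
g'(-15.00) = 673.00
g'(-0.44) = -1.42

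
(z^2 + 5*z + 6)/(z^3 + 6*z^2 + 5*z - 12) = (z + 2)/(z^2 + 3*z - 4)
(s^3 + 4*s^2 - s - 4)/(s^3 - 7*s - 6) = (s^2 + 3*s - 4)/(s^2 - s - 6)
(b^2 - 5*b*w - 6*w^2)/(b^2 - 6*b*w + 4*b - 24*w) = (b + w)/(b + 4)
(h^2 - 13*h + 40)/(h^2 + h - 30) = (h - 8)/(h + 6)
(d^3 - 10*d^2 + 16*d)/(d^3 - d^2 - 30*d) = (-d^2 + 10*d - 16)/(-d^2 + d + 30)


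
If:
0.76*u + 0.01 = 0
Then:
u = -0.01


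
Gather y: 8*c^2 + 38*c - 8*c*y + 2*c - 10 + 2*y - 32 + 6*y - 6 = 8*c^2 + 40*c + y*(8 - 8*c) - 48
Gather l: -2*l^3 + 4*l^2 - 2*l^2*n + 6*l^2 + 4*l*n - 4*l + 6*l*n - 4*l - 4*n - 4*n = -2*l^3 + l^2*(10 - 2*n) + l*(10*n - 8) - 8*n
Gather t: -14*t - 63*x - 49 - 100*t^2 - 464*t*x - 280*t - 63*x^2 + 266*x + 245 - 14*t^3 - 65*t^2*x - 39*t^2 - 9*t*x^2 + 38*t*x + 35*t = -14*t^3 + t^2*(-65*x - 139) + t*(-9*x^2 - 426*x - 259) - 63*x^2 + 203*x + 196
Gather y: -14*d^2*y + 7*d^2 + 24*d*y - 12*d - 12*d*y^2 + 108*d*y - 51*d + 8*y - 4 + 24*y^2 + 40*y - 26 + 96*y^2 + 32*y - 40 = 7*d^2 - 63*d + y^2*(120 - 12*d) + y*(-14*d^2 + 132*d + 80) - 70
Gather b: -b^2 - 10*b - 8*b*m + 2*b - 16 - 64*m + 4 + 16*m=-b^2 + b*(-8*m - 8) - 48*m - 12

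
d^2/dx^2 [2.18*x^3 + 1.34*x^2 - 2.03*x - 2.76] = 13.08*x + 2.68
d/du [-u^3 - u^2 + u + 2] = -3*u^2 - 2*u + 1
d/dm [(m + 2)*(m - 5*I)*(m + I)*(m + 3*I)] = 4*m^3 + m^2*(6 - 3*I) + m*(34 - 4*I) + 34 + 15*I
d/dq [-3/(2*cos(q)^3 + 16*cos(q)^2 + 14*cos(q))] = 3*(3*sin(q)^2 - 16*cos(q) - 10)*sin(q)/(2*(cos(q)^2 + 8*cos(q) + 7)^2*cos(q)^2)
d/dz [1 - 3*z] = -3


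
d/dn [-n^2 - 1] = -2*n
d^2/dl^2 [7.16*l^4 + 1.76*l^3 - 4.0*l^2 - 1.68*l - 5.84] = 85.92*l^2 + 10.56*l - 8.0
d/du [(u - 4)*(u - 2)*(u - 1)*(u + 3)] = 4*u^3 - 12*u^2 - 14*u + 34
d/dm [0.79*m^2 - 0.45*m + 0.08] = 1.58*m - 0.45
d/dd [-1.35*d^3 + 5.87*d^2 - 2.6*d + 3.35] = -4.05*d^2 + 11.74*d - 2.6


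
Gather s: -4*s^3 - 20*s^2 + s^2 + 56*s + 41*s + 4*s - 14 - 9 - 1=-4*s^3 - 19*s^2 + 101*s - 24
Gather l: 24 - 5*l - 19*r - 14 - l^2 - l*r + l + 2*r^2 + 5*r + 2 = -l^2 + l*(-r - 4) + 2*r^2 - 14*r + 12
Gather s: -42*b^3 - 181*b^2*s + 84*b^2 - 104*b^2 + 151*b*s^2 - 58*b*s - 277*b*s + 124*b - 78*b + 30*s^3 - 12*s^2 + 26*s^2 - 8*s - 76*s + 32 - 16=-42*b^3 - 20*b^2 + 46*b + 30*s^3 + s^2*(151*b + 14) + s*(-181*b^2 - 335*b - 84) + 16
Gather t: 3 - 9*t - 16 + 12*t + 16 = 3*t + 3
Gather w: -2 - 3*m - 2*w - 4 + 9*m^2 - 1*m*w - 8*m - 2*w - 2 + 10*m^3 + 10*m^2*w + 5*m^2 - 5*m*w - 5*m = 10*m^3 + 14*m^2 - 16*m + w*(10*m^2 - 6*m - 4) - 8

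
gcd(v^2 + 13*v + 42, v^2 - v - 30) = 1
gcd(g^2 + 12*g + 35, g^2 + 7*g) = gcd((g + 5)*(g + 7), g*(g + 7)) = g + 7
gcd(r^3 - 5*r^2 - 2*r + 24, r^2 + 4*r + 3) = 1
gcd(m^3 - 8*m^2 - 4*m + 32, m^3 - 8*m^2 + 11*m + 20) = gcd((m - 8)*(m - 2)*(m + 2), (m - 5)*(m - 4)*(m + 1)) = 1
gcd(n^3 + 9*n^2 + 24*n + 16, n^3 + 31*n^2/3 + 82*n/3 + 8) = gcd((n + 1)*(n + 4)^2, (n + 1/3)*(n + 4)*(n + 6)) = n + 4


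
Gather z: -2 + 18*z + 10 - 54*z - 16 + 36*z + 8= 0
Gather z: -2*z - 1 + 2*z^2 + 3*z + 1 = 2*z^2 + z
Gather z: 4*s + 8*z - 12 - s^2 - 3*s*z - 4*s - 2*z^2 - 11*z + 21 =-s^2 - 2*z^2 + z*(-3*s - 3) + 9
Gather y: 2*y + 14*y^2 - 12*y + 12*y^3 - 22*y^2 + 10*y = 12*y^3 - 8*y^2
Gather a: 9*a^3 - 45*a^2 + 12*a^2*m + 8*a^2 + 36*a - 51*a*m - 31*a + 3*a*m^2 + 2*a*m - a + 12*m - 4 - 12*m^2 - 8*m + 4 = 9*a^3 + a^2*(12*m - 37) + a*(3*m^2 - 49*m + 4) - 12*m^2 + 4*m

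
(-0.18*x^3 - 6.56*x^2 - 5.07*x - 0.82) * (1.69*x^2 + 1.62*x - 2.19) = -0.3042*x^5 - 11.378*x^4 - 18.8013*x^3 + 4.7672*x^2 + 9.7749*x + 1.7958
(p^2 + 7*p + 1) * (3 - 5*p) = -5*p^3 - 32*p^2 + 16*p + 3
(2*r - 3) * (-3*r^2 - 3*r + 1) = -6*r^3 + 3*r^2 + 11*r - 3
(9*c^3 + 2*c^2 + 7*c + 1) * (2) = 18*c^3 + 4*c^2 + 14*c + 2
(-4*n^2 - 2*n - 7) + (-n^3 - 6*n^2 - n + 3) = -n^3 - 10*n^2 - 3*n - 4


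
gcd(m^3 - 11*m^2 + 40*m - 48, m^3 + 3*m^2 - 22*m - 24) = m - 4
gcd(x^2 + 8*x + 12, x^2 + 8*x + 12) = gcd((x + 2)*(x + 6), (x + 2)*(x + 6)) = x^2 + 8*x + 12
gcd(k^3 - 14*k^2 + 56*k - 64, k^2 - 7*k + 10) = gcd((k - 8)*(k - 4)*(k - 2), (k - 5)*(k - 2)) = k - 2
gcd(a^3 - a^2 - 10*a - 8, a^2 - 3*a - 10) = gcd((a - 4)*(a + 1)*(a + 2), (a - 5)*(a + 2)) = a + 2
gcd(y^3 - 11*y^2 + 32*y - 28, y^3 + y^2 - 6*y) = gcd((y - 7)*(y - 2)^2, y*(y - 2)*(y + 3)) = y - 2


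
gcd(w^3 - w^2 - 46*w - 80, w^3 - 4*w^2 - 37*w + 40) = w^2 - 3*w - 40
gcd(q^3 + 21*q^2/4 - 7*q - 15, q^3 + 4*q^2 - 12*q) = q^2 + 4*q - 12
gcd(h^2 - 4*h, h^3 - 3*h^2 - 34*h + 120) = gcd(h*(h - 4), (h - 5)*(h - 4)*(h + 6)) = h - 4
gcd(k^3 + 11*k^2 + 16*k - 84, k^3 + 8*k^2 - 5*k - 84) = k + 7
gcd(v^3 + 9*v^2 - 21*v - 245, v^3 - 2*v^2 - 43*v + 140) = v^2 + 2*v - 35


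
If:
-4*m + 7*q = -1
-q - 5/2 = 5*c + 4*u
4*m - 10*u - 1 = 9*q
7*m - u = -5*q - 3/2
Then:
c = -1719/3490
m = -53/698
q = -65/349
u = 13/349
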